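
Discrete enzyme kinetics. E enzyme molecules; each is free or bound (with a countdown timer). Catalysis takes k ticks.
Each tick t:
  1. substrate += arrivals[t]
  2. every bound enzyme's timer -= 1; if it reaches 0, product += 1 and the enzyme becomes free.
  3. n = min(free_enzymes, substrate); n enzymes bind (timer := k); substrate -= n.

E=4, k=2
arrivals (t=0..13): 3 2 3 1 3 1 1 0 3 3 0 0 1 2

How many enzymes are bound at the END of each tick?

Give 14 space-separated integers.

t=0: arr=3 -> substrate=0 bound=3 product=0
t=1: arr=2 -> substrate=1 bound=4 product=0
t=2: arr=3 -> substrate=1 bound=4 product=3
t=3: arr=1 -> substrate=1 bound=4 product=4
t=4: arr=3 -> substrate=1 bound=4 product=7
t=5: arr=1 -> substrate=1 bound=4 product=8
t=6: arr=1 -> substrate=0 bound=3 product=11
t=7: arr=0 -> substrate=0 bound=2 product=12
t=8: arr=3 -> substrate=0 bound=3 product=14
t=9: arr=3 -> substrate=2 bound=4 product=14
t=10: arr=0 -> substrate=0 bound=3 product=17
t=11: arr=0 -> substrate=0 bound=2 product=18
t=12: arr=1 -> substrate=0 bound=1 product=20
t=13: arr=2 -> substrate=0 bound=3 product=20

Answer: 3 4 4 4 4 4 3 2 3 4 3 2 1 3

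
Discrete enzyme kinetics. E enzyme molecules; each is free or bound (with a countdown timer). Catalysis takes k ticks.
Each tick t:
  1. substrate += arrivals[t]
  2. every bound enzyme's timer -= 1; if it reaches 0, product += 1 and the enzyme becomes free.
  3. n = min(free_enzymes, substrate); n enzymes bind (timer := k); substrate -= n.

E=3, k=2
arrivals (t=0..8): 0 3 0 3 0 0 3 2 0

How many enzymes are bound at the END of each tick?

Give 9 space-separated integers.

Answer: 0 3 3 3 3 0 3 3 2

Derivation:
t=0: arr=0 -> substrate=0 bound=0 product=0
t=1: arr=3 -> substrate=0 bound=3 product=0
t=2: arr=0 -> substrate=0 bound=3 product=0
t=3: arr=3 -> substrate=0 bound=3 product=3
t=4: arr=0 -> substrate=0 bound=3 product=3
t=5: arr=0 -> substrate=0 bound=0 product=6
t=6: arr=3 -> substrate=0 bound=3 product=6
t=7: arr=2 -> substrate=2 bound=3 product=6
t=8: arr=0 -> substrate=0 bound=2 product=9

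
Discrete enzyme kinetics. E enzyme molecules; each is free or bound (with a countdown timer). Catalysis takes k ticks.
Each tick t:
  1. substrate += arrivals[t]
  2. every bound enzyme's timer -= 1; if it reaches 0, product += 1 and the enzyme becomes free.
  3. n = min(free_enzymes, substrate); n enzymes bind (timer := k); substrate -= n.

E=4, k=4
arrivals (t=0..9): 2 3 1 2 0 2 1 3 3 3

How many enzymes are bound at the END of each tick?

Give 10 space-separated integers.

t=0: arr=2 -> substrate=0 bound=2 product=0
t=1: arr=3 -> substrate=1 bound=4 product=0
t=2: arr=1 -> substrate=2 bound=4 product=0
t=3: arr=2 -> substrate=4 bound=4 product=0
t=4: arr=0 -> substrate=2 bound=4 product=2
t=5: arr=2 -> substrate=2 bound=4 product=4
t=6: arr=1 -> substrate=3 bound=4 product=4
t=7: arr=3 -> substrate=6 bound=4 product=4
t=8: arr=3 -> substrate=7 bound=4 product=6
t=9: arr=3 -> substrate=8 bound=4 product=8

Answer: 2 4 4 4 4 4 4 4 4 4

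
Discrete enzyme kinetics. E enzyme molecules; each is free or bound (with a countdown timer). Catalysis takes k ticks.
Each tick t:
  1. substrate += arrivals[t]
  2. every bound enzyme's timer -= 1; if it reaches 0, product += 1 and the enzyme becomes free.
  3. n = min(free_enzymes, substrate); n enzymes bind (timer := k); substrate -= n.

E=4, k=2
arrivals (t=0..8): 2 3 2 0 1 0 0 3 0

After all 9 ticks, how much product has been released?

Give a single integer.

t=0: arr=2 -> substrate=0 bound=2 product=0
t=1: arr=3 -> substrate=1 bound=4 product=0
t=2: arr=2 -> substrate=1 bound=4 product=2
t=3: arr=0 -> substrate=0 bound=3 product=4
t=4: arr=1 -> substrate=0 bound=2 product=6
t=5: arr=0 -> substrate=0 bound=1 product=7
t=6: arr=0 -> substrate=0 bound=0 product=8
t=7: arr=3 -> substrate=0 bound=3 product=8
t=8: arr=0 -> substrate=0 bound=3 product=8

Answer: 8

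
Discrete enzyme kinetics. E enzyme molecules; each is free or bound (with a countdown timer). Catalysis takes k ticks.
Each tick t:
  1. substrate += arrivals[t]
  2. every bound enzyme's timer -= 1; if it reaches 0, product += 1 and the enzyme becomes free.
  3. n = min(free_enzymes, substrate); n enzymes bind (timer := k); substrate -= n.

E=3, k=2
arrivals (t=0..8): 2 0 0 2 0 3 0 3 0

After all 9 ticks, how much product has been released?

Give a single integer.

t=0: arr=2 -> substrate=0 bound=2 product=0
t=1: arr=0 -> substrate=0 bound=2 product=0
t=2: arr=0 -> substrate=0 bound=0 product=2
t=3: arr=2 -> substrate=0 bound=2 product=2
t=4: arr=0 -> substrate=0 bound=2 product=2
t=5: arr=3 -> substrate=0 bound=3 product=4
t=6: arr=0 -> substrate=0 bound=3 product=4
t=7: arr=3 -> substrate=0 bound=3 product=7
t=8: arr=0 -> substrate=0 bound=3 product=7

Answer: 7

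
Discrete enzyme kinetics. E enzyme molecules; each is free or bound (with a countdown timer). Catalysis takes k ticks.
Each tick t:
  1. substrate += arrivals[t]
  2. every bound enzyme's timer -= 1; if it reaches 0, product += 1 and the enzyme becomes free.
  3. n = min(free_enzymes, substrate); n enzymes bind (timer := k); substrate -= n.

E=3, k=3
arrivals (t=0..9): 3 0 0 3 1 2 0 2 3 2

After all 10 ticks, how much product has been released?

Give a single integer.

Answer: 9

Derivation:
t=0: arr=3 -> substrate=0 bound=3 product=0
t=1: arr=0 -> substrate=0 bound=3 product=0
t=2: arr=0 -> substrate=0 bound=3 product=0
t=3: arr=3 -> substrate=0 bound=3 product=3
t=4: arr=1 -> substrate=1 bound=3 product=3
t=5: arr=2 -> substrate=3 bound=3 product=3
t=6: arr=0 -> substrate=0 bound=3 product=6
t=7: arr=2 -> substrate=2 bound=3 product=6
t=8: arr=3 -> substrate=5 bound=3 product=6
t=9: arr=2 -> substrate=4 bound=3 product=9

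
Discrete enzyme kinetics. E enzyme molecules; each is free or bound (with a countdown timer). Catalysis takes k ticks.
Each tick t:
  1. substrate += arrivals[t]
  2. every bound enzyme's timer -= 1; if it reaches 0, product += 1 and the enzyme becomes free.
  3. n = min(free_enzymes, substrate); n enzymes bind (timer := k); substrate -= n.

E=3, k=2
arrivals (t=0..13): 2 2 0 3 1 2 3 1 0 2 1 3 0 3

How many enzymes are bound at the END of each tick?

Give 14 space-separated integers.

t=0: arr=2 -> substrate=0 bound=2 product=0
t=1: arr=2 -> substrate=1 bound=3 product=0
t=2: arr=0 -> substrate=0 bound=2 product=2
t=3: arr=3 -> substrate=1 bound=3 product=3
t=4: arr=1 -> substrate=1 bound=3 product=4
t=5: arr=2 -> substrate=1 bound=3 product=6
t=6: arr=3 -> substrate=3 bound=3 product=7
t=7: arr=1 -> substrate=2 bound=3 product=9
t=8: arr=0 -> substrate=1 bound=3 product=10
t=9: arr=2 -> substrate=1 bound=3 product=12
t=10: arr=1 -> substrate=1 bound=3 product=13
t=11: arr=3 -> substrate=2 bound=3 product=15
t=12: arr=0 -> substrate=1 bound=3 product=16
t=13: arr=3 -> substrate=2 bound=3 product=18

Answer: 2 3 2 3 3 3 3 3 3 3 3 3 3 3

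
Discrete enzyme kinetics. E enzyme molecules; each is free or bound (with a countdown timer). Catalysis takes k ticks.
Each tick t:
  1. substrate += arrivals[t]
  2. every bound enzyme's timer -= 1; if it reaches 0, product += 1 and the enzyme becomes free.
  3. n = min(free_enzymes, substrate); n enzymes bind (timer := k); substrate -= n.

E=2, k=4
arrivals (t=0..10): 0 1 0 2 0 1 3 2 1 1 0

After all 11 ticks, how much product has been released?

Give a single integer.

t=0: arr=0 -> substrate=0 bound=0 product=0
t=1: arr=1 -> substrate=0 bound=1 product=0
t=2: arr=0 -> substrate=0 bound=1 product=0
t=3: arr=2 -> substrate=1 bound=2 product=0
t=4: arr=0 -> substrate=1 bound=2 product=0
t=5: arr=1 -> substrate=1 bound=2 product=1
t=6: arr=3 -> substrate=4 bound=2 product=1
t=7: arr=2 -> substrate=5 bound=2 product=2
t=8: arr=1 -> substrate=6 bound=2 product=2
t=9: arr=1 -> substrate=6 bound=2 product=3
t=10: arr=0 -> substrate=6 bound=2 product=3

Answer: 3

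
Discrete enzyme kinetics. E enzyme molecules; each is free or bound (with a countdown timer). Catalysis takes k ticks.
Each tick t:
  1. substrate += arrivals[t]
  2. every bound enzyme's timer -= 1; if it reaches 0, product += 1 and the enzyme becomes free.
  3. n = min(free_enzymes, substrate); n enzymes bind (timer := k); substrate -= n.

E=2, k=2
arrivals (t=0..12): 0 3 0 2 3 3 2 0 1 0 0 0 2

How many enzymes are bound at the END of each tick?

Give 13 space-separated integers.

t=0: arr=0 -> substrate=0 bound=0 product=0
t=1: arr=3 -> substrate=1 bound=2 product=0
t=2: arr=0 -> substrate=1 bound=2 product=0
t=3: arr=2 -> substrate=1 bound=2 product=2
t=4: arr=3 -> substrate=4 bound=2 product=2
t=5: arr=3 -> substrate=5 bound=2 product=4
t=6: arr=2 -> substrate=7 bound=2 product=4
t=7: arr=0 -> substrate=5 bound=2 product=6
t=8: arr=1 -> substrate=6 bound=2 product=6
t=9: arr=0 -> substrate=4 bound=2 product=8
t=10: arr=0 -> substrate=4 bound=2 product=8
t=11: arr=0 -> substrate=2 bound=2 product=10
t=12: arr=2 -> substrate=4 bound=2 product=10

Answer: 0 2 2 2 2 2 2 2 2 2 2 2 2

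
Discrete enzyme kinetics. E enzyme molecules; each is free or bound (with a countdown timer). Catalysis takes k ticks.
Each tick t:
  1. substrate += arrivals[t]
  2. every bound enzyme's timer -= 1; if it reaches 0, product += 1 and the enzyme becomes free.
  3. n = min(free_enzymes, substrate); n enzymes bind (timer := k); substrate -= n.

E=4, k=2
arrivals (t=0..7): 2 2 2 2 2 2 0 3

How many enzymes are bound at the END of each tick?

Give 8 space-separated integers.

t=0: arr=2 -> substrate=0 bound=2 product=0
t=1: arr=2 -> substrate=0 bound=4 product=0
t=2: arr=2 -> substrate=0 bound=4 product=2
t=3: arr=2 -> substrate=0 bound=4 product=4
t=4: arr=2 -> substrate=0 bound=4 product=6
t=5: arr=2 -> substrate=0 bound=4 product=8
t=6: arr=0 -> substrate=0 bound=2 product=10
t=7: arr=3 -> substrate=0 bound=3 product=12

Answer: 2 4 4 4 4 4 2 3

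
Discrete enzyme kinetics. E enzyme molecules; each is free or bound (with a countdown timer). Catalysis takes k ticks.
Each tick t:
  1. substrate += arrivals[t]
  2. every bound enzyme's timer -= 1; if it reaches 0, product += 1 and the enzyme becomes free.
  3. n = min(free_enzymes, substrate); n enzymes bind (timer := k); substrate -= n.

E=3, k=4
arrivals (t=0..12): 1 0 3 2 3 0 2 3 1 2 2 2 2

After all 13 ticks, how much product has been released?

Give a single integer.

t=0: arr=1 -> substrate=0 bound=1 product=0
t=1: arr=0 -> substrate=0 bound=1 product=0
t=2: arr=3 -> substrate=1 bound=3 product=0
t=3: arr=2 -> substrate=3 bound=3 product=0
t=4: arr=3 -> substrate=5 bound=3 product=1
t=5: arr=0 -> substrate=5 bound=3 product=1
t=6: arr=2 -> substrate=5 bound=3 product=3
t=7: arr=3 -> substrate=8 bound=3 product=3
t=8: arr=1 -> substrate=8 bound=3 product=4
t=9: arr=2 -> substrate=10 bound=3 product=4
t=10: arr=2 -> substrate=10 bound=3 product=6
t=11: arr=2 -> substrate=12 bound=3 product=6
t=12: arr=2 -> substrate=13 bound=3 product=7

Answer: 7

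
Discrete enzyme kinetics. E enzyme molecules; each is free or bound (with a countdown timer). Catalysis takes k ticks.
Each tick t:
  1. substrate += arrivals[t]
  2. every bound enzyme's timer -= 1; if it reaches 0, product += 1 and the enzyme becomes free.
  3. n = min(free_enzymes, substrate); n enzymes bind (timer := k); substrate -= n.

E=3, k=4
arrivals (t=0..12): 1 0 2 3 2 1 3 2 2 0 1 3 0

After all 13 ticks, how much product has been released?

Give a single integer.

t=0: arr=1 -> substrate=0 bound=1 product=0
t=1: arr=0 -> substrate=0 bound=1 product=0
t=2: arr=2 -> substrate=0 bound=3 product=0
t=3: arr=3 -> substrate=3 bound=3 product=0
t=4: arr=2 -> substrate=4 bound=3 product=1
t=5: arr=1 -> substrate=5 bound=3 product=1
t=6: arr=3 -> substrate=6 bound=3 product=3
t=7: arr=2 -> substrate=8 bound=3 product=3
t=8: arr=2 -> substrate=9 bound=3 product=4
t=9: arr=0 -> substrate=9 bound=3 product=4
t=10: arr=1 -> substrate=8 bound=3 product=6
t=11: arr=3 -> substrate=11 bound=3 product=6
t=12: arr=0 -> substrate=10 bound=3 product=7

Answer: 7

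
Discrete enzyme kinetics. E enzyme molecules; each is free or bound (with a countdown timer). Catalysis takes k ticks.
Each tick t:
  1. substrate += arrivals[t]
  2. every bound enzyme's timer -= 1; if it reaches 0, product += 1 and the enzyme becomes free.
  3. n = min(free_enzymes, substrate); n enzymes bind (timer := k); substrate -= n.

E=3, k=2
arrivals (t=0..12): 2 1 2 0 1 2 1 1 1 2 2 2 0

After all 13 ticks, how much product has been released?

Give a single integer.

t=0: arr=2 -> substrate=0 bound=2 product=0
t=1: arr=1 -> substrate=0 bound=3 product=0
t=2: arr=2 -> substrate=0 bound=3 product=2
t=3: arr=0 -> substrate=0 bound=2 product=3
t=4: arr=1 -> substrate=0 bound=1 product=5
t=5: arr=2 -> substrate=0 bound=3 product=5
t=6: arr=1 -> substrate=0 bound=3 product=6
t=7: arr=1 -> substrate=0 bound=2 product=8
t=8: arr=1 -> substrate=0 bound=2 product=9
t=9: arr=2 -> substrate=0 bound=3 product=10
t=10: arr=2 -> substrate=1 bound=3 product=11
t=11: arr=2 -> substrate=1 bound=3 product=13
t=12: arr=0 -> substrate=0 bound=3 product=14

Answer: 14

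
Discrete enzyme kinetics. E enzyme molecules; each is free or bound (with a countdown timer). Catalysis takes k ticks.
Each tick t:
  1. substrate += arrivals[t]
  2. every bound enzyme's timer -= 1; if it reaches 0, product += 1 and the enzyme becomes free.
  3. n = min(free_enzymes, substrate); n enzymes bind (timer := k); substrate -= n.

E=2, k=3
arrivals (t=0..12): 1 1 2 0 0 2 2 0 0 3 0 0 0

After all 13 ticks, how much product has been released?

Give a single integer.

Answer: 7

Derivation:
t=0: arr=1 -> substrate=0 bound=1 product=0
t=1: arr=1 -> substrate=0 bound=2 product=0
t=2: arr=2 -> substrate=2 bound=2 product=0
t=3: arr=0 -> substrate=1 bound=2 product=1
t=4: arr=0 -> substrate=0 bound=2 product=2
t=5: arr=2 -> substrate=2 bound=2 product=2
t=6: arr=2 -> substrate=3 bound=2 product=3
t=7: arr=0 -> substrate=2 bound=2 product=4
t=8: arr=0 -> substrate=2 bound=2 product=4
t=9: arr=3 -> substrate=4 bound=2 product=5
t=10: arr=0 -> substrate=3 bound=2 product=6
t=11: arr=0 -> substrate=3 bound=2 product=6
t=12: arr=0 -> substrate=2 bound=2 product=7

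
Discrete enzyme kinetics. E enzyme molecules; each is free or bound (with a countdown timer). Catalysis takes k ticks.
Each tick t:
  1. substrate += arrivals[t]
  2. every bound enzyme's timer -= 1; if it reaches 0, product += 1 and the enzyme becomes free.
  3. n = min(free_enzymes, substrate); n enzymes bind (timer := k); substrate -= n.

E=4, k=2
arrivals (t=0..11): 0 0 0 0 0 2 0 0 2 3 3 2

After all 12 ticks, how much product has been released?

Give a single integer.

t=0: arr=0 -> substrate=0 bound=0 product=0
t=1: arr=0 -> substrate=0 bound=0 product=0
t=2: arr=0 -> substrate=0 bound=0 product=0
t=3: arr=0 -> substrate=0 bound=0 product=0
t=4: arr=0 -> substrate=0 bound=0 product=0
t=5: arr=2 -> substrate=0 bound=2 product=0
t=6: arr=0 -> substrate=0 bound=2 product=0
t=7: arr=0 -> substrate=0 bound=0 product=2
t=8: arr=2 -> substrate=0 bound=2 product=2
t=9: arr=3 -> substrate=1 bound=4 product=2
t=10: arr=3 -> substrate=2 bound=4 product=4
t=11: arr=2 -> substrate=2 bound=4 product=6

Answer: 6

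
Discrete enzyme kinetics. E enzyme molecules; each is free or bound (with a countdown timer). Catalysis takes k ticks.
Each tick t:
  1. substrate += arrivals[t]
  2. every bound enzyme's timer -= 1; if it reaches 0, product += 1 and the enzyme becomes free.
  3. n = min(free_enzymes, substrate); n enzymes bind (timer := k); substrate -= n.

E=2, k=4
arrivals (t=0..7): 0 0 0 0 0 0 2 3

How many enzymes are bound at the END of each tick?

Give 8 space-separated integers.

Answer: 0 0 0 0 0 0 2 2

Derivation:
t=0: arr=0 -> substrate=0 bound=0 product=0
t=1: arr=0 -> substrate=0 bound=0 product=0
t=2: arr=0 -> substrate=0 bound=0 product=0
t=3: arr=0 -> substrate=0 bound=0 product=0
t=4: arr=0 -> substrate=0 bound=0 product=0
t=5: arr=0 -> substrate=0 bound=0 product=0
t=6: arr=2 -> substrate=0 bound=2 product=0
t=7: arr=3 -> substrate=3 bound=2 product=0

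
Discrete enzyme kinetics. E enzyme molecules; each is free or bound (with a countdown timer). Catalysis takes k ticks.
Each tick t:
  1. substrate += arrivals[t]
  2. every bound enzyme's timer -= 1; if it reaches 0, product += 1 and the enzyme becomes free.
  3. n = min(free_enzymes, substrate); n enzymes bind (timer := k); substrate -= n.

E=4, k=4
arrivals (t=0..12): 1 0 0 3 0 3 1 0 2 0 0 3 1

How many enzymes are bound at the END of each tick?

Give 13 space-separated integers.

Answer: 1 1 1 4 3 4 4 4 4 4 4 4 4

Derivation:
t=0: arr=1 -> substrate=0 bound=1 product=0
t=1: arr=0 -> substrate=0 bound=1 product=0
t=2: arr=0 -> substrate=0 bound=1 product=0
t=3: arr=3 -> substrate=0 bound=4 product=0
t=4: arr=0 -> substrate=0 bound=3 product=1
t=5: arr=3 -> substrate=2 bound=4 product=1
t=6: arr=1 -> substrate=3 bound=4 product=1
t=7: arr=0 -> substrate=0 bound=4 product=4
t=8: arr=2 -> substrate=2 bound=4 product=4
t=9: arr=0 -> substrate=1 bound=4 product=5
t=10: arr=0 -> substrate=1 bound=4 product=5
t=11: arr=3 -> substrate=1 bound=4 product=8
t=12: arr=1 -> substrate=2 bound=4 product=8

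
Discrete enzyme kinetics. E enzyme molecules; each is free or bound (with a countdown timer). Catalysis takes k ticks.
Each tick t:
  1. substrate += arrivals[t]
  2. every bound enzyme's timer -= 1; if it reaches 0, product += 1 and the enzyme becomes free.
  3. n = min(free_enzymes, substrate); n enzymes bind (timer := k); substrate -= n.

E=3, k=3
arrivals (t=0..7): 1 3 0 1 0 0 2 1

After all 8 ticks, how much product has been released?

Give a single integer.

Answer: 5

Derivation:
t=0: arr=1 -> substrate=0 bound=1 product=0
t=1: arr=3 -> substrate=1 bound=3 product=0
t=2: arr=0 -> substrate=1 bound=3 product=0
t=3: arr=1 -> substrate=1 bound=3 product=1
t=4: arr=0 -> substrate=0 bound=2 product=3
t=5: arr=0 -> substrate=0 bound=2 product=3
t=6: arr=2 -> substrate=0 bound=3 product=4
t=7: arr=1 -> substrate=0 bound=3 product=5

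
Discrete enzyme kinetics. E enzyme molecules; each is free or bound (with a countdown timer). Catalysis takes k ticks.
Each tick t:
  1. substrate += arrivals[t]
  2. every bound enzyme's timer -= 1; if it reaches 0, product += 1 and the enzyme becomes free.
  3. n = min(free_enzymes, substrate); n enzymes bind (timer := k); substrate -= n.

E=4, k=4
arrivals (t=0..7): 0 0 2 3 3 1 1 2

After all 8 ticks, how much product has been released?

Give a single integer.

t=0: arr=0 -> substrate=0 bound=0 product=0
t=1: arr=0 -> substrate=0 bound=0 product=0
t=2: arr=2 -> substrate=0 bound=2 product=0
t=3: arr=3 -> substrate=1 bound=4 product=0
t=4: arr=3 -> substrate=4 bound=4 product=0
t=5: arr=1 -> substrate=5 bound=4 product=0
t=6: arr=1 -> substrate=4 bound=4 product=2
t=7: arr=2 -> substrate=4 bound=4 product=4

Answer: 4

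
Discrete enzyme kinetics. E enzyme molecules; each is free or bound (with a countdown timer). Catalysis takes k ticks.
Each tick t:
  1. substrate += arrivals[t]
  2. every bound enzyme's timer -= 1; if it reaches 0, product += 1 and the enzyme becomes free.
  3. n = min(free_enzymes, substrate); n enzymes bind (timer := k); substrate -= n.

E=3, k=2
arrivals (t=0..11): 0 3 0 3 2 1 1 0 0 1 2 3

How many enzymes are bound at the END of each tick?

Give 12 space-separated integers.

Answer: 0 3 3 3 3 3 3 1 1 1 3 3

Derivation:
t=0: arr=0 -> substrate=0 bound=0 product=0
t=1: arr=3 -> substrate=0 bound=3 product=0
t=2: arr=0 -> substrate=0 bound=3 product=0
t=3: arr=3 -> substrate=0 bound=3 product=3
t=4: arr=2 -> substrate=2 bound=3 product=3
t=5: arr=1 -> substrate=0 bound=3 product=6
t=6: arr=1 -> substrate=1 bound=3 product=6
t=7: arr=0 -> substrate=0 bound=1 product=9
t=8: arr=0 -> substrate=0 bound=1 product=9
t=9: arr=1 -> substrate=0 bound=1 product=10
t=10: arr=2 -> substrate=0 bound=3 product=10
t=11: arr=3 -> substrate=2 bound=3 product=11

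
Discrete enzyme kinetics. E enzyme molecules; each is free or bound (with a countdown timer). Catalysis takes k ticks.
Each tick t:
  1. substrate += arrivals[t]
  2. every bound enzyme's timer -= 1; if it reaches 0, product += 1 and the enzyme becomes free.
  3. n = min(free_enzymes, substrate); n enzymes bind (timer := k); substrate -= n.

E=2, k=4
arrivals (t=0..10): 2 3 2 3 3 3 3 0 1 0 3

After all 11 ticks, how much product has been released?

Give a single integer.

Answer: 4

Derivation:
t=0: arr=2 -> substrate=0 bound=2 product=0
t=1: arr=3 -> substrate=3 bound=2 product=0
t=2: arr=2 -> substrate=5 bound=2 product=0
t=3: arr=3 -> substrate=8 bound=2 product=0
t=4: arr=3 -> substrate=9 bound=2 product=2
t=5: arr=3 -> substrate=12 bound=2 product=2
t=6: arr=3 -> substrate=15 bound=2 product=2
t=7: arr=0 -> substrate=15 bound=2 product=2
t=8: arr=1 -> substrate=14 bound=2 product=4
t=9: arr=0 -> substrate=14 bound=2 product=4
t=10: arr=3 -> substrate=17 bound=2 product=4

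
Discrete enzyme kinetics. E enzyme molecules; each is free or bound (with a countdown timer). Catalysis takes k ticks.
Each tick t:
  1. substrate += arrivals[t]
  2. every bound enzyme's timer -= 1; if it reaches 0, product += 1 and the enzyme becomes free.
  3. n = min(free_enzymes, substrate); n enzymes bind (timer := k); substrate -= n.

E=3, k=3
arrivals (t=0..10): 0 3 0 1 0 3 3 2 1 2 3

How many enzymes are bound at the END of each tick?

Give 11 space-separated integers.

t=0: arr=0 -> substrate=0 bound=0 product=0
t=1: arr=3 -> substrate=0 bound=3 product=0
t=2: arr=0 -> substrate=0 bound=3 product=0
t=3: arr=1 -> substrate=1 bound=3 product=0
t=4: arr=0 -> substrate=0 bound=1 product=3
t=5: arr=3 -> substrate=1 bound=3 product=3
t=6: arr=3 -> substrate=4 bound=3 product=3
t=7: arr=2 -> substrate=5 bound=3 product=4
t=8: arr=1 -> substrate=4 bound=3 product=6
t=9: arr=2 -> substrate=6 bound=3 product=6
t=10: arr=3 -> substrate=8 bound=3 product=7

Answer: 0 3 3 3 1 3 3 3 3 3 3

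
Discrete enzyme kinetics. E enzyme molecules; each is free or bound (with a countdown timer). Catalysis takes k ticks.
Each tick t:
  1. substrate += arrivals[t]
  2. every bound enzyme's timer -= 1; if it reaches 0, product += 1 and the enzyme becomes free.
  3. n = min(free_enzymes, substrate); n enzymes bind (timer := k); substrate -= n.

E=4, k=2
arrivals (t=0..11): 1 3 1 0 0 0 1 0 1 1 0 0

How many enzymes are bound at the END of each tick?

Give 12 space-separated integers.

Answer: 1 4 4 1 0 0 1 1 1 2 1 0

Derivation:
t=0: arr=1 -> substrate=0 bound=1 product=0
t=1: arr=3 -> substrate=0 bound=4 product=0
t=2: arr=1 -> substrate=0 bound=4 product=1
t=3: arr=0 -> substrate=0 bound=1 product=4
t=4: arr=0 -> substrate=0 bound=0 product=5
t=5: arr=0 -> substrate=0 bound=0 product=5
t=6: arr=1 -> substrate=0 bound=1 product=5
t=7: arr=0 -> substrate=0 bound=1 product=5
t=8: arr=1 -> substrate=0 bound=1 product=6
t=9: arr=1 -> substrate=0 bound=2 product=6
t=10: arr=0 -> substrate=0 bound=1 product=7
t=11: arr=0 -> substrate=0 bound=0 product=8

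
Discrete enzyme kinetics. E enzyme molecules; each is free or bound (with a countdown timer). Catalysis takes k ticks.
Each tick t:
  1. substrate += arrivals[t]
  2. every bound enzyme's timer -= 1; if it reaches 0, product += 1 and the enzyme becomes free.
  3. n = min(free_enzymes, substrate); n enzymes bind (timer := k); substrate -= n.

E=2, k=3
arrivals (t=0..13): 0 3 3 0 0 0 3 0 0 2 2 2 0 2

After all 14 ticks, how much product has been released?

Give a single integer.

t=0: arr=0 -> substrate=0 bound=0 product=0
t=1: arr=3 -> substrate=1 bound=2 product=0
t=2: arr=3 -> substrate=4 bound=2 product=0
t=3: arr=0 -> substrate=4 bound=2 product=0
t=4: arr=0 -> substrate=2 bound=2 product=2
t=5: arr=0 -> substrate=2 bound=2 product=2
t=6: arr=3 -> substrate=5 bound=2 product=2
t=7: arr=0 -> substrate=3 bound=2 product=4
t=8: arr=0 -> substrate=3 bound=2 product=4
t=9: arr=2 -> substrate=5 bound=2 product=4
t=10: arr=2 -> substrate=5 bound=2 product=6
t=11: arr=2 -> substrate=7 bound=2 product=6
t=12: arr=0 -> substrate=7 bound=2 product=6
t=13: arr=2 -> substrate=7 bound=2 product=8

Answer: 8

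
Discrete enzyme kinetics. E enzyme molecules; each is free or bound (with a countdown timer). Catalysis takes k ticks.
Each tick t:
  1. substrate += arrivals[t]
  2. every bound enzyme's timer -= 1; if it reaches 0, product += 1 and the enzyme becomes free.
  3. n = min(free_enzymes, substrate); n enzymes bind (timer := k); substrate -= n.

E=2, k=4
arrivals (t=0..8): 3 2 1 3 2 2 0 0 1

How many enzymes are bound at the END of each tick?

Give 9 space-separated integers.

Answer: 2 2 2 2 2 2 2 2 2

Derivation:
t=0: arr=3 -> substrate=1 bound=2 product=0
t=1: arr=2 -> substrate=3 bound=2 product=0
t=2: arr=1 -> substrate=4 bound=2 product=0
t=3: arr=3 -> substrate=7 bound=2 product=0
t=4: arr=2 -> substrate=7 bound=2 product=2
t=5: arr=2 -> substrate=9 bound=2 product=2
t=6: arr=0 -> substrate=9 bound=2 product=2
t=7: arr=0 -> substrate=9 bound=2 product=2
t=8: arr=1 -> substrate=8 bound=2 product=4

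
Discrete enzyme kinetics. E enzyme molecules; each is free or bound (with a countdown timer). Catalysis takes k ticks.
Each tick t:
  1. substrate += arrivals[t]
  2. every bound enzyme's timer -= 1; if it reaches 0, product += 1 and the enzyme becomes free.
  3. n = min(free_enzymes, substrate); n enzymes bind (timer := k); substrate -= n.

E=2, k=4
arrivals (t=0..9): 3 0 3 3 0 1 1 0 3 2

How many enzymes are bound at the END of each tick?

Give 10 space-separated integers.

t=0: arr=3 -> substrate=1 bound=2 product=0
t=1: arr=0 -> substrate=1 bound=2 product=0
t=2: arr=3 -> substrate=4 bound=2 product=0
t=3: arr=3 -> substrate=7 bound=2 product=0
t=4: arr=0 -> substrate=5 bound=2 product=2
t=5: arr=1 -> substrate=6 bound=2 product=2
t=6: arr=1 -> substrate=7 bound=2 product=2
t=7: arr=0 -> substrate=7 bound=2 product=2
t=8: arr=3 -> substrate=8 bound=2 product=4
t=9: arr=2 -> substrate=10 bound=2 product=4

Answer: 2 2 2 2 2 2 2 2 2 2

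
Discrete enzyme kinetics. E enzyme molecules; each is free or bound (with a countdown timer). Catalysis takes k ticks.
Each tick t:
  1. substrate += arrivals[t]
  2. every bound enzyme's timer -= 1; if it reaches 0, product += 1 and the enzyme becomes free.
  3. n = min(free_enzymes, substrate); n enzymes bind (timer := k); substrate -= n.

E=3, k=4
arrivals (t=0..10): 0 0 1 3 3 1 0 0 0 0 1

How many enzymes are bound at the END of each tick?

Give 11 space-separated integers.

t=0: arr=0 -> substrate=0 bound=0 product=0
t=1: arr=0 -> substrate=0 bound=0 product=0
t=2: arr=1 -> substrate=0 bound=1 product=0
t=3: arr=3 -> substrate=1 bound=3 product=0
t=4: arr=3 -> substrate=4 bound=3 product=0
t=5: arr=1 -> substrate=5 bound=3 product=0
t=6: arr=0 -> substrate=4 bound=3 product=1
t=7: arr=0 -> substrate=2 bound=3 product=3
t=8: arr=0 -> substrate=2 bound=3 product=3
t=9: arr=0 -> substrate=2 bound=3 product=3
t=10: arr=1 -> substrate=2 bound=3 product=4

Answer: 0 0 1 3 3 3 3 3 3 3 3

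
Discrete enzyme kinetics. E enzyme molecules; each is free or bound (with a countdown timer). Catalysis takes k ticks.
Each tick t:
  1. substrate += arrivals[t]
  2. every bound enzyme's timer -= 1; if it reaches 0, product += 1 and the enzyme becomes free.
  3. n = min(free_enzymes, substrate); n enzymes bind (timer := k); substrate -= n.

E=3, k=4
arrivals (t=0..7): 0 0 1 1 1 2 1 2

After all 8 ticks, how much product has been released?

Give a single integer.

t=0: arr=0 -> substrate=0 bound=0 product=0
t=1: arr=0 -> substrate=0 bound=0 product=0
t=2: arr=1 -> substrate=0 bound=1 product=0
t=3: arr=1 -> substrate=0 bound=2 product=0
t=4: arr=1 -> substrate=0 bound=3 product=0
t=5: arr=2 -> substrate=2 bound=3 product=0
t=6: arr=1 -> substrate=2 bound=3 product=1
t=7: arr=2 -> substrate=3 bound=3 product=2

Answer: 2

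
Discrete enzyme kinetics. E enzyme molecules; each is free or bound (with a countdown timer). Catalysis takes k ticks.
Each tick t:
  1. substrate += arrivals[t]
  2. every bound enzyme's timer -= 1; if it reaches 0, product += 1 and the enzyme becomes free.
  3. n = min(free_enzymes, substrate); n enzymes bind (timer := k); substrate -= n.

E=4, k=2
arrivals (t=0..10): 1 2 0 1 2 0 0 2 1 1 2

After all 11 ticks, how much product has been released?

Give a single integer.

t=0: arr=1 -> substrate=0 bound=1 product=0
t=1: arr=2 -> substrate=0 bound=3 product=0
t=2: arr=0 -> substrate=0 bound=2 product=1
t=3: arr=1 -> substrate=0 bound=1 product=3
t=4: arr=2 -> substrate=0 bound=3 product=3
t=5: arr=0 -> substrate=0 bound=2 product=4
t=6: arr=0 -> substrate=0 bound=0 product=6
t=7: arr=2 -> substrate=0 bound=2 product=6
t=8: arr=1 -> substrate=0 bound=3 product=6
t=9: arr=1 -> substrate=0 bound=2 product=8
t=10: arr=2 -> substrate=0 bound=3 product=9

Answer: 9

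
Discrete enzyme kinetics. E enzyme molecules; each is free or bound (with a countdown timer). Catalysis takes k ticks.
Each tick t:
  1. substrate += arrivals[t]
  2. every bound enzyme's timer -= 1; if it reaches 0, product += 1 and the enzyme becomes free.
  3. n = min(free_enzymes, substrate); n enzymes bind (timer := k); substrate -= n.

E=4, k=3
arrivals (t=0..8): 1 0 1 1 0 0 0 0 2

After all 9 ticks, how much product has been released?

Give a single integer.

t=0: arr=1 -> substrate=0 bound=1 product=0
t=1: arr=0 -> substrate=0 bound=1 product=0
t=2: arr=1 -> substrate=0 bound=2 product=0
t=3: arr=1 -> substrate=0 bound=2 product=1
t=4: arr=0 -> substrate=0 bound=2 product=1
t=5: arr=0 -> substrate=0 bound=1 product=2
t=6: arr=0 -> substrate=0 bound=0 product=3
t=7: arr=0 -> substrate=0 bound=0 product=3
t=8: arr=2 -> substrate=0 bound=2 product=3

Answer: 3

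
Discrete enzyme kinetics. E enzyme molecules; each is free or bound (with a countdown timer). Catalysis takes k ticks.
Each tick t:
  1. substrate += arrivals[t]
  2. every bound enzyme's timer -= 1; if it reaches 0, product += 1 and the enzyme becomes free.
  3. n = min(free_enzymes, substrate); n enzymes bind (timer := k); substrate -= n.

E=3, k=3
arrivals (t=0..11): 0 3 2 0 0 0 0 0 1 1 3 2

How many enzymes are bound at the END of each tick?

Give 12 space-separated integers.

Answer: 0 3 3 3 2 2 2 0 1 2 3 3

Derivation:
t=0: arr=0 -> substrate=0 bound=0 product=0
t=1: arr=3 -> substrate=0 bound=3 product=0
t=2: arr=2 -> substrate=2 bound=3 product=0
t=3: arr=0 -> substrate=2 bound=3 product=0
t=4: arr=0 -> substrate=0 bound=2 product=3
t=5: arr=0 -> substrate=0 bound=2 product=3
t=6: arr=0 -> substrate=0 bound=2 product=3
t=7: arr=0 -> substrate=0 bound=0 product=5
t=8: arr=1 -> substrate=0 bound=1 product=5
t=9: arr=1 -> substrate=0 bound=2 product=5
t=10: arr=3 -> substrate=2 bound=3 product=5
t=11: arr=2 -> substrate=3 bound=3 product=6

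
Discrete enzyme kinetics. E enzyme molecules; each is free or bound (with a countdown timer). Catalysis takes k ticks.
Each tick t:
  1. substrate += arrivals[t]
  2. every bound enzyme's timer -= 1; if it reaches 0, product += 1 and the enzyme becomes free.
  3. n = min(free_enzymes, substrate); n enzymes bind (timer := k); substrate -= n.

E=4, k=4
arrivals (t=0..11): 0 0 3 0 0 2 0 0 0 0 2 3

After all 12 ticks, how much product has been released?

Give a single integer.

t=0: arr=0 -> substrate=0 bound=0 product=0
t=1: arr=0 -> substrate=0 bound=0 product=0
t=2: arr=3 -> substrate=0 bound=3 product=0
t=3: arr=0 -> substrate=0 bound=3 product=0
t=4: arr=0 -> substrate=0 bound=3 product=0
t=5: arr=2 -> substrate=1 bound=4 product=0
t=6: arr=0 -> substrate=0 bound=2 product=3
t=7: arr=0 -> substrate=0 bound=2 product=3
t=8: arr=0 -> substrate=0 bound=2 product=3
t=9: arr=0 -> substrate=0 bound=1 product=4
t=10: arr=2 -> substrate=0 bound=2 product=5
t=11: arr=3 -> substrate=1 bound=4 product=5

Answer: 5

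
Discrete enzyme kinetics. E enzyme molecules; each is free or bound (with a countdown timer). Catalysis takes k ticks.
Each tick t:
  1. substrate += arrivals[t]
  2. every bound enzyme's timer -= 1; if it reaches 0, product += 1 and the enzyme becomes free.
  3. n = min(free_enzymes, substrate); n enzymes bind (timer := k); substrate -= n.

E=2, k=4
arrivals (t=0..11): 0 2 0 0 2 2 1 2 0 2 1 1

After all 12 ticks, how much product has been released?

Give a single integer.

t=0: arr=0 -> substrate=0 bound=0 product=0
t=1: arr=2 -> substrate=0 bound=2 product=0
t=2: arr=0 -> substrate=0 bound=2 product=0
t=3: arr=0 -> substrate=0 bound=2 product=0
t=4: arr=2 -> substrate=2 bound=2 product=0
t=5: arr=2 -> substrate=2 bound=2 product=2
t=6: arr=1 -> substrate=3 bound=2 product=2
t=7: arr=2 -> substrate=5 bound=2 product=2
t=8: arr=0 -> substrate=5 bound=2 product=2
t=9: arr=2 -> substrate=5 bound=2 product=4
t=10: arr=1 -> substrate=6 bound=2 product=4
t=11: arr=1 -> substrate=7 bound=2 product=4

Answer: 4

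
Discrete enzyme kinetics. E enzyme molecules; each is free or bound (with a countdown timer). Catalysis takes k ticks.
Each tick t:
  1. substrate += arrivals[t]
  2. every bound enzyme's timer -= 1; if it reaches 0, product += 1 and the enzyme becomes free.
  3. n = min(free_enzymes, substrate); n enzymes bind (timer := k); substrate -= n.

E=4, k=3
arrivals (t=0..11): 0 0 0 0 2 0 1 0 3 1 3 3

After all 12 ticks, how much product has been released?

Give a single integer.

Answer: 6

Derivation:
t=0: arr=0 -> substrate=0 bound=0 product=0
t=1: arr=0 -> substrate=0 bound=0 product=0
t=2: arr=0 -> substrate=0 bound=0 product=0
t=3: arr=0 -> substrate=0 bound=0 product=0
t=4: arr=2 -> substrate=0 bound=2 product=0
t=5: arr=0 -> substrate=0 bound=2 product=0
t=6: arr=1 -> substrate=0 bound=3 product=0
t=7: arr=0 -> substrate=0 bound=1 product=2
t=8: arr=3 -> substrate=0 bound=4 product=2
t=9: arr=1 -> substrate=0 bound=4 product=3
t=10: arr=3 -> substrate=3 bound=4 product=3
t=11: arr=3 -> substrate=3 bound=4 product=6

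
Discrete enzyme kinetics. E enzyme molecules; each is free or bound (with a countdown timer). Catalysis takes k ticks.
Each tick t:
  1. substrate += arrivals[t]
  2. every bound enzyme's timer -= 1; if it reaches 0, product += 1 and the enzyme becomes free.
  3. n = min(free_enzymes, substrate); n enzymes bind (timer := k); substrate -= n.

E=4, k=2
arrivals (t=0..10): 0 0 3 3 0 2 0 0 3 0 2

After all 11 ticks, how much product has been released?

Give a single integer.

t=0: arr=0 -> substrate=0 bound=0 product=0
t=1: arr=0 -> substrate=0 bound=0 product=0
t=2: arr=3 -> substrate=0 bound=3 product=0
t=3: arr=3 -> substrate=2 bound=4 product=0
t=4: arr=0 -> substrate=0 bound=3 product=3
t=5: arr=2 -> substrate=0 bound=4 product=4
t=6: arr=0 -> substrate=0 bound=2 product=6
t=7: arr=0 -> substrate=0 bound=0 product=8
t=8: arr=3 -> substrate=0 bound=3 product=8
t=9: arr=0 -> substrate=0 bound=3 product=8
t=10: arr=2 -> substrate=0 bound=2 product=11

Answer: 11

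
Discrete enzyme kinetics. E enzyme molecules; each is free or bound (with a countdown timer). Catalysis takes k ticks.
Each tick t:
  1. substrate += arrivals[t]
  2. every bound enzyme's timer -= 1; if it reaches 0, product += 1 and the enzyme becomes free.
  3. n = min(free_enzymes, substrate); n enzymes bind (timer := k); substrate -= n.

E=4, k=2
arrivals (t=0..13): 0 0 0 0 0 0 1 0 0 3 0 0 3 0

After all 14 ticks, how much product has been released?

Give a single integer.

t=0: arr=0 -> substrate=0 bound=0 product=0
t=1: arr=0 -> substrate=0 bound=0 product=0
t=2: arr=0 -> substrate=0 bound=0 product=0
t=3: arr=0 -> substrate=0 bound=0 product=0
t=4: arr=0 -> substrate=0 bound=0 product=0
t=5: arr=0 -> substrate=0 bound=0 product=0
t=6: arr=1 -> substrate=0 bound=1 product=0
t=7: arr=0 -> substrate=0 bound=1 product=0
t=8: arr=0 -> substrate=0 bound=0 product=1
t=9: arr=3 -> substrate=0 bound=3 product=1
t=10: arr=0 -> substrate=0 bound=3 product=1
t=11: arr=0 -> substrate=0 bound=0 product=4
t=12: arr=3 -> substrate=0 bound=3 product=4
t=13: arr=0 -> substrate=0 bound=3 product=4

Answer: 4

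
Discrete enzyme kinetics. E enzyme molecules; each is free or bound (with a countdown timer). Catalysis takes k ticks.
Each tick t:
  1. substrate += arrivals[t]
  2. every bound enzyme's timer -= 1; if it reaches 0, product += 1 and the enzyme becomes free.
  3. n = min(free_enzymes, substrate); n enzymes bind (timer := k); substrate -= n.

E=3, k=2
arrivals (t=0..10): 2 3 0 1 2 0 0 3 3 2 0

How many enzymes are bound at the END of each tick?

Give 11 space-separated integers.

t=0: arr=2 -> substrate=0 bound=2 product=0
t=1: arr=3 -> substrate=2 bound=3 product=0
t=2: arr=0 -> substrate=0 bound=3 product=2
t=3: arr=1 -> substrate=0 bound=3 product=3
t=4: arr=2 -> substrate=0 bound=3 product=5
t=5: arr=0 -> substrate=0 bound=2 product=6
t=6: arr=0 -> substrate=0 bound=0 product=8
t=7: arr=3 -> substrate=0 bound=3 product=8
t=8: arr=3 -> substrate=3 bound=3 product=8
t=9: arr=2 -> substrate=2 bound=3 product=11
t=10: arr=0 -> substrate=2 bound=3 product=11

Answer: 2 3 3 3 3 2 0 3 3 3 3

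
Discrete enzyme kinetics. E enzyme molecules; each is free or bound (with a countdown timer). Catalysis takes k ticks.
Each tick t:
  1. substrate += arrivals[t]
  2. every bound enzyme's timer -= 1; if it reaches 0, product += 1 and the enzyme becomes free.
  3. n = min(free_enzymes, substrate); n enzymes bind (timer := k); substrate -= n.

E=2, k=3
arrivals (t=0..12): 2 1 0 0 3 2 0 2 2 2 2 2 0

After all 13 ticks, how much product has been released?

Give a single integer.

Answer: 7

Derivation:
t=0: arr=2 -> substrate=0 bound=2 product=0
t=1: arr=1 -> substrate=1 bound=2 product=0
t=2: arr=0 -> substrate=1 bound=2 product=0
t=3: arr=0 -> substrate=0 bound=1 product=2
t=4: arr=3 -> substrate=2 bound=2 product=2
t=5: arr=2 -> substrate=4 bound=2 product=2
t=6: arr=0 -> substrate=3 bound=2 product=3
t=7: arr=2 -> substrate=4 bound=2 product=4
t=8: arr=2 -> substrate=6 bound=2 product=4
t=9: arr=2 -> substrate=7 bound=2 product=5
t=10: arr=2 -> substrate=8 bound=2 product=6
t=11: arr=2 -> substrate=10 bound=2 product=6
t=12: arr=0 -> substrate=9 bound=2 product=7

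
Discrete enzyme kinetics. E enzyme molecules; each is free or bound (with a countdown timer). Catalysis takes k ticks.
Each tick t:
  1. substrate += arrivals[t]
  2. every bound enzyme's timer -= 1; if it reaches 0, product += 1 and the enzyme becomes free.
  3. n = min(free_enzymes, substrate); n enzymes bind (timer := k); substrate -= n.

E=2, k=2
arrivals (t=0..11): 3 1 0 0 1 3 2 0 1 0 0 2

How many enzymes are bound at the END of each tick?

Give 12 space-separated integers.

t=0: arr=3 -> substrate=1 bound=2 product=0
t=1: arr=1 -> substrate=2 bound=2 product=0
t=2: arr=0 -> substrate=0 bound=2 product=2
t=3: arr=0 -> substrate=0 bound=2 product=2
t=4: arr=1 -> substrate=0 bound=1 product=4
t=5: arr=3 -> substrate=2 bound=2 product=4
t=6: arr=2 -> substrate=3 bound=2 product=5
t=7: arr=0 -> substrate=2 bound=2 product=6
t=8: arr=1 -> substrate=2 bound=2 product=7
t=9: arr=0 -> substrate=1 bound=2 product=8
t=10: arr=0 -> substrate=0 bound=2 product=9
t=11: arr=2 -> substrate=1 bound=2 product=10

Answer: 2 2 2 2 1 2 2 2 2 2 2 2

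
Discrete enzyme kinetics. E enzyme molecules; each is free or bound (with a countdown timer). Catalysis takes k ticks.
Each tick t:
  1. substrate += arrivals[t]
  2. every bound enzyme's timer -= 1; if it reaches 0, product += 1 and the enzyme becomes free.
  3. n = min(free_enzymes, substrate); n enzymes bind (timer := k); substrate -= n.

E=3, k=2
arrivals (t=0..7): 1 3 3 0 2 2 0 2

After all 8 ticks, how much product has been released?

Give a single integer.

t=0: arr=1 -> substrate=0 bound=1 product=0
t=1: arr=3 -> substrate=1 bound=3 product=0
t=2: arr=3 -> substrate=3 bound=3 product=1
t=3: arr=0 -> substrate=1 bound=3 product=3
t=4: arr=2 -> substrate=2 bound=3 product=4
t=5: arr=2 -> substrate=2 bound=3 product=6
t=6: arr=0 -> substrate=1 bound=3 product=7
t=7: arr=2 -> substrate=1 bound=3 product=9

Answer: 9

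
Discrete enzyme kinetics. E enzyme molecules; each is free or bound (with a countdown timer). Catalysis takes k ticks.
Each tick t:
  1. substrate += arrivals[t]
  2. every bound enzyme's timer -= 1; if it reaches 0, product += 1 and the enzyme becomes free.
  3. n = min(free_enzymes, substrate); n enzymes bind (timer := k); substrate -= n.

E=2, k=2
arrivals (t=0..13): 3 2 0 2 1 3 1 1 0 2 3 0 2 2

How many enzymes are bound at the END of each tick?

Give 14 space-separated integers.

Answer: 2 2 2 2 2 2 2 2 2 2 2 2 2 2

Derivation:
t=0: arr=3 -> substrate=1 bound=2 product=0
t=1: arr=2 -> substrate=3 bound=2 product=0
t=2: arr=0 -> substrate=1 bound=2 product=2
t=3: arr=2 -> substrate=3 bound=2 product=2
t=4: arr=1 -> substrate=2 bound=2 product=4
t=5: arr=3 -> substrate=5 bound=2 product=4
t=6: arr=1 -> substrate=4 bound=2 product=6
t=7: arr=1 -> substrate=5 bound=2 product=6
t=8: arr=0 -> substrate=3 bound=2 product=8
t=9: arr=2 -> substrate=5 bound=2 product=8
t=10: arr=3 -> substrate=6 bound=2 product=10
t=11: arr=0 -> substrate=6 bound=2 product=10
t=12: arr=2 -> substrate=6 bound=2 product=12
t=13: arr=2 -> substrate=8 bound=2 product=12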